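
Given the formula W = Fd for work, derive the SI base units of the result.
Units of each symbol in W = Fd:
  F (force): kg·m/s²
  d (displacement): m

Multiplying the contributions: [kg·m/s²] · [m]
Adding exponents of each base unit: kg: 1, m: 2, s: -2
SI base units of work: kg·m²/s²

Answer: kg·m²/s²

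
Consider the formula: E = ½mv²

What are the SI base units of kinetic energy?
Units of each symbol in E = ½mv²:
  m (mass): kg
  v (speed): m/s  → to the power 2, contributes m²/s²
  The factor ½ is dimensionless.

Multiplying the contributions: [kg] · [m²/s²]
Adding exponents of each base unit: kg: 1, m: 2, s: -2
SI base units of kinetic energy: kg·m²/s²

Answer: kg·m²/s²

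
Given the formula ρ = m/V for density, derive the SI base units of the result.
Units of each symbol in ρ = m/V:
  m (mass): kg
  V (volume): m³  → in the denominator, contributes 1/m³

Multiplying the contributions: [kg] · [1/m³]
Adding exponents of each base unit: kg: 1, m: -3
SI base units of density: kg/m³

Answer: kg/m³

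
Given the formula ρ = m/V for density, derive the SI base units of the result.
Units of each symbol in ρ = m/V:
  m (mass): kg
  V (volume): m³  → in the denominator, contributes 1/m³

Multiplying the contributions: [kg] · [1/m³]
Adding exponents of each base unit: kg: 1, m: -3
SI base units of density: kg/m³

Answer: kg/m³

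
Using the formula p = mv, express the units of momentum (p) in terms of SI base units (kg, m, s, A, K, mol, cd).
Units of each symbol in p = mv:
  m (mass): kg
  v (velocity): m/s

Multiplying the contributions: [kg] · [m/s]
Adding exponents of each base unit: kg: 1, m: 1, s: -1
SI base units of momentum: kg·m/s

Answer: kg·m/s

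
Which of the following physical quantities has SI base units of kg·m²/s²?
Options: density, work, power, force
Checking the SI base units of each option:
  density (ρ = m/V): kg/m³  ✗
  work (W = Fd): kg·m²/s²  ✓ matches
  power (P = W/t): kg·m²/s³  ✗
  force (F = ma): kg·m/s²  ✗

Only work has units kg·m²/s².

Answer: work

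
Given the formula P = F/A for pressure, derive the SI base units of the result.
Units of each symbol in P = F/A:
  F (force): kg·m/s²
  A (area): m²  → in the denominator, contributes 1/m²

Multiplying the contributions: [kg·m/s²] · [1/m²]
Adding exponents of each base unit: kg: 1, m: -1, s: -2
SI base units of pressure: kg/(m·s²)

Answer: kg/(m·s²)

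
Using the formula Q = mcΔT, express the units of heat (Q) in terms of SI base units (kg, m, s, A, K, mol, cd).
Units of each symbol in Q = mcΔT:
  m (mass): kg
  c (specific heat capacity, in J/(kg·K)): m²/(s²·K)
  ΔT (temperature change): K

Multiplying the contributions: [kg] · [m²/(s²·K)] · [K]
Adding exponents of each base unit: kg: 1, m: 2, s: -2
SI base units of heat: kg·m²/s²

Answer: kg·m²/s²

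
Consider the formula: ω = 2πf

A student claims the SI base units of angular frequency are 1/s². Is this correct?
Units of each symbol in ω = 2πf:
  f (frequency): 1/s
  The factor 2π is dimensionless.

Multiplying the contributions: [1/s]
Adding exponents of each base unit: s: -1
SI base units of angular frequency: 1/s

The claimed units 1/s² (exponents s: -2) do not match the derived units 1/s (exponents s: -1), so the claim is incorrect.

Answer: No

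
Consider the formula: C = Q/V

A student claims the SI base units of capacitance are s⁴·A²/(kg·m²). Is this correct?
Units of each symbol in C = Q/V:
  Q (charge, in coulombs): s·A
  V (voltage, in volts): kg·m²/(s³·A)  → in the denominator, contributes s³·A/(kg·m²)

Multiplying the contributions: [s·A] · [s³·A/(kg·m²)]
Adding exponents of each base unit: kg: -1, m: -2, s: 4, A: 2
SI base units of capacitance: s⁴·A²/(kg·m²)

The claimed units s⁴·A²/(kg·m²) match the derived units, so the claim is correct.

Answer: Yes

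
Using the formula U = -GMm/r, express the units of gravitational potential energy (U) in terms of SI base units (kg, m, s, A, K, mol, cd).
Units of each symbol in U = -GMm/r:
  G (gravitational constant): m³/(kg·s²)
  M (mass): kg
  m (mass): kg
  r (distance): m  → in the denominator, contributes 1/m
  The minus sign does not affect the units.

Multiplying the contributions: [m³/(kg·s²)] · [kg] · [kg] · [1/m]
Adding exponents of each base unit: kg: 1, m: 2, s: -2
SI base units of gravitational potential energy: kg·m²/s²

Answer: kg·m²/s²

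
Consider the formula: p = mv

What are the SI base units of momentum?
Units of each symbol in p = mv:
  m (mass): kg
  v (velocity): m/s

Multiplying the contributions: [kg] · [m/s]
Adding exponents of each base unit: kg: 1, m: 1, s: -1
SI base units of momentum: kg·m/s

Answer: kg·m/s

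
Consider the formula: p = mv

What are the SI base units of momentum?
Units of each symbol in p = mv:
  m (mass): kg
  v (velocity): m/s

Multiplying the contributions: [kg] · [m/s]
Adding exponents of each base unit: kg: 1, m: 1, s: -1
SI base units of momentum: kg·m/s

Answer: kg·m/s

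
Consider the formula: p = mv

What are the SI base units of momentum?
Units of each symbol in p = mv:
  m (mass): kg
  v (velocity): m/s

Multiplying the contributions: [kg] · [m/s]
Adding exponents of each base unit: kg: 1, m: 1, s: -1
SI base units of momentum: kg·m/s

Answer: kg·m/s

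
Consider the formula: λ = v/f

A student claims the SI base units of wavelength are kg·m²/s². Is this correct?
Units of each symbol in λ = v/f:
  v (wave speed): m/s
  f (frequency): 1/s  → in the denominator, contributes s

Multiplying the contributions: [m/s] · [s]
Adding exponents of each base unit: m: 1
SI base units of wavelength: m

The claimed units kg·m²/s² (exponents kg: 1, m: 2, s: -2) do not match the derived units m (exponents m: 1), so the claim is incorrect.

Answer: No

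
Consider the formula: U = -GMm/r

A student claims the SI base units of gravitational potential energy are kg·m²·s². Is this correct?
Units of each symbol in U = -GMm/r:
  G (gravitational constant): m³/(kg·s²)
  M (mass): kg
  m (mass): kg
  r (distance): m  → in the denominator, contributes 1/m
  The minus sign does not affect the units.

Multiplying the contributions: [m³/(kg·s²)] · [kg] · [kg] · [1/m]
Adding exponents of each base unit: kg: 1, m: 2, s: -2
SI base units of gravitational potential energy: kg·m²/s²

The claimed units kg·m²·s² (exponents kg: 1, m: 2, s: 2) do not match the derived units kg·m²/s² (exponents kg: 1, m: 2, s: -2), so the claim is incorrect.

Answer: No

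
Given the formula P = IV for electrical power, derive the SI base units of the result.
Units of each symbol in P = IV:
  I (current): A
  V (voltage, in volts): kg·m²/(s³·A)

Multiplying the contributions: [A] · [kg·m²/(s³·A)]
Adding exponents of each base unit: kg: 1, m: 2, s: -3
SI base units of electrical power: kg·m²/s³

Answer: kg·m²/s³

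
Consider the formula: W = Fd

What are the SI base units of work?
Units of each symbol in W = Fd:
  F (force): kg·m/s²
  d (displacement): m

Multiplying the contributions: [kg·m/s²] · [m]
Adding exponents of each base unit: kg: 1, m: 2, s: -2
SI base units of work: kg·m²/s²

Answer: kg·m²/s²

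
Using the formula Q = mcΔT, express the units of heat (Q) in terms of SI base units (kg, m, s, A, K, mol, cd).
Units of each symbol in Q = mcΔT:
  m (mass): kg
  c (specific heat capacity, in J/(kg·K)): m²/(s²·K)
  ΔT (temperature change): K

Multiplying the contributions: [kg] · [m²/(s²·K)] · [K]
Adding exponents of each base unit: kg: 1, m: 2, s: -2
SI base units of heat: kg·m²/s²

Answer: kg·m²/s²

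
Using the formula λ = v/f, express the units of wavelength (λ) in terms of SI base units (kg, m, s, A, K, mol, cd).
Units of each symbol in λ = v/f:
  v (wave speed): m/s
  f (frequency): 1/s  → in the denominator, contributes s

Multiplying the contributions: [m/s] · [s]
Adding exponents of each base unit: m: 1
SI base units of wavelength: m

Answer: m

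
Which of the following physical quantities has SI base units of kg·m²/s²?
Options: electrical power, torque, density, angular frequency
Checking the SI base units of each option:
  electrical power (P = IV): kg·m²/s³  ✗
  torque (τ = Fr): kg·m²/s²  ✓ matches
  density (ρ = m/V): kg/m³  ✗
  angular frequency (ω = 2πf): 1/s  ✗

Only torque has units kg·m²/s².

Answer: torque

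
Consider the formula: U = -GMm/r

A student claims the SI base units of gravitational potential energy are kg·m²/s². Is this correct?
Units of each symbol in U = -GMm/r:
  G (gravitational constant): m³/(kg·s²)
  M (mass): kg
  m (mass): kg
  r (distance): m  → in the denominator, contributes 1/m
  The minus sign does not affect the units.

Multiplying the contributions: [m³/(kg·s²)] · [kg] · [kg] · [1/m]
Adding exponents of each base unit: kg: 1, m: 2, s: -2
SI base units of gravitational potential energy: kg·m²/s²

The claimed units kg·m²/s² match the derived units, so the claim is correct.

Answer: Yes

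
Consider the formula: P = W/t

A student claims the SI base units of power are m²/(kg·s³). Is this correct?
Units of each symbol in P = W/t:
  W (work): kg·m²/s²
  t (time): s  → in the denominator, contributes 1/s

Multiplying the contributions: [kg·m²/s²] · [1/s]
Adding exponents of each base unit: kg: 1, m: 2, s: -3
SI base units of power: kg·m²/s³

The claimed units m²/(kg·s³) (exponents kg: -1, m: 2, s: -3) do not match the derived units kg·m²/s³ (exponents kg: 1, m: 2, s: -3), so the claim is incorrect.

Answer: No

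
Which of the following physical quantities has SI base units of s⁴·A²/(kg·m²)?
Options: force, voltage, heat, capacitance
Checking the SI base units of each option:
  force (F = ma): kg·m/s²  ✗
  voltage (V = IR): kg·m²/(s³·A)  ✗
  heat (Q = mcΔT): kg·m²/s²  ✗
  capacitance (C = Q/V): s⁴·A²/(kg·m²)  ✓ matches

Only capacitance has units s⁴·A²/(kg·m²).

Answer: capacitance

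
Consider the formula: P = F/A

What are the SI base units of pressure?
Units of each symbol in P = F/A:
  F (force): kg·m/s²
  A (area): m²  → in the denominator, contributes 1/m²

Multiplying the contributions: [kg·m/s²] · [1/m²]
Adding exponents of each base unit: kg: 1, m: -1, s: -2
SI base units of pressure: kg/(m·s²)

Answer: kg/(m·s²)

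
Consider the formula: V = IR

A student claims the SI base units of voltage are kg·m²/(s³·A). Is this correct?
Units of each symbol in V = IR:
  I (current): A
  R (resistance, in ohms): kg·m²/(s³·A²)

Multiplying the contributions: [A] · [kg·m²/(s³·A²)]
Adding exponents of each base unit: kg: 1, m: 2, s: -3, A: -1
SI base units of voltage: kg·m²/(s³·A)

The claimed units kg·m²/(s³·A) match the derived units, so the claim is correct.

Answer: Yes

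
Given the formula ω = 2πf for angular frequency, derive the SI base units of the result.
Units of each symbol in ω = 2πf:
  f (frequency): 1/s
  The factor 2π is dimensionless.

Multiplying the contributions: [1/s]
Adding exponents of each base unit: s: -1
SI base units of angular frequency: 1/s

Answer: 1/s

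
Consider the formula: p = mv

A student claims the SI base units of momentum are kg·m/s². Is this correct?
Units of each symbol in p = mv:
  m (mass): kg
  v (velocity): m/s

Multiplying the contributions: [kg] · [m/s]
Adding exponents of each base unit: kg: 1, m: 1, s: -1
SI base units of momentum: kg·m/s

The claimed units kg·m/s² (exponents kg: 1, m: 1, s: -2) do not match the derived units kg·m/s (exponents kg: 1, m: 1, s: -1), so the claim is incorrect.

Answer: No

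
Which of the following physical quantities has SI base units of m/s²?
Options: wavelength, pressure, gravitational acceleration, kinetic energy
Checking the SI base units of each option:
  wavelength (λ = v/f): m  ✗
  pressure (P = F/A): kg/(m·s²)  ✗
  gravitational acceleration (g = GM/r²): m/s²  ✓ matches
  kinetic energy (E = ½mv²): kg·m²/s²  ✗

Only gravitational acceleration has units m/s².

Answer: gravitational acceleration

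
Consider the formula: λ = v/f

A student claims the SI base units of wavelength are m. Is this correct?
Units of each symbol in λ = v/f:
  v (wave speed): m/s
  f (frequency): 1/s  → in the denominator, contributes s

Multiplying the contributions: [m/s] · [s]
Adding exponents of each base unit: m: 1
SI base units of wavelength: m

The claimed units m match the derived units, so the claim is correct.

Answer: Yes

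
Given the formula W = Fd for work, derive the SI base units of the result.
Units of each symbol in W = Fd:
  F (force): kg·m/s²
  d (displacement): m

Multiplying the contributions: [kg·m/s²] · [m]
Adding exponents of each base unit: kg: 1, m: 2, s: -2
SI base units of work: kg·m²/s²

Answer: kg·m²/s²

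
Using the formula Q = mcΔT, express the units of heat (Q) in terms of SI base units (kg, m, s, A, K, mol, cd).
Units of each symbol in Q = mcΔT:
  m (mass): kg
  c (specific heat capacity, in J/(kg·K)): m²/(s²·K)
  ΔT (temperature change): K

Multiplying the contributions: [kg] · [m²/(s²·K)] · [K]
Adding exponents of each base unit: kg: 1, m: 2, s: -2
SI base units of heat: kg·m²/s²

Answer: kg·m²/s²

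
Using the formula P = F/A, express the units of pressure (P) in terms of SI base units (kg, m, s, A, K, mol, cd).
Units of each symbol in P = F/A:
  F (force): kg·m/s²
  A (area): m²  → in the denominator, contributes 1/m²

Multiplying the contributions: [kg·m/s²] · [1/m²]
Adding exponents of each base unit: kg: 1, m: -1, s: -2
SI base units of pressure: kg/(m·s²)

Answer: kg/(m·s²)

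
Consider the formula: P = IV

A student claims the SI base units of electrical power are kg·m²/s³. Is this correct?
Units of each symbol in P = IV:
  I (current): A
  V (voltage, in volts): kg·m²/(s³·A)

Multiplying the contributions: [A] · [kg·m²/(s³·A)]
Adding exponents of each base unit: kg: 1, m: 2, s: -3
SI base units of electrical power: kg·m²/s³

The claimed units kg·m²/s³ match the derived units, so the claim is correct.

Answer: Yes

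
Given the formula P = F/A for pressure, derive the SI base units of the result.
Units of each symbol in P = F/A:
  F (force): kg·m/s²
  A (area): m²  → in the denominator, contributes 1/m²

Multiplying the contributions: [kg·m/s²] · [1/m²]
Adding exponents of each base unit: kg: 1, m: -1, s: -2
SI base units of pressure: kg/(m·s²)

Answer: kg/(m·s²)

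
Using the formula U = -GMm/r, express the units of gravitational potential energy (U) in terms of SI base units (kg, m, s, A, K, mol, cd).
Units of each symbol in U = -GMm/r:
  G (gravitational constant): m³/(kg·s²)
  M (mass): kg
  m (mass): kg
  r (distance): m  → in the denominator, contributes 1/m
  The minus sign does not affect the units.

Multiplying the contributions: [m³/(kg·s²)] · [kg] · [kg] · [1/m]
Adding exponents of each base unit: kg: 1, m: 2, s: -2
SI base units of gravitational potential energy: kg·m²/s²

Answer: kg·m²/s²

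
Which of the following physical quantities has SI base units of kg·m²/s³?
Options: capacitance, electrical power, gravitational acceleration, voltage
Checking the SI base units of each option:
  capacitance (C = Q/V): s⁴·A²/(kg·m²)  ✗
  electrical power (P = IV): kg·m²/s³  ✓ matches
  gravitational acceleration (g = GM/r²): m/s²  ✗
  voltage (V = IR): kg·m²/(s³·A)  ✗

Only electrical power has units kg·m²/s³.

Answer: electrical power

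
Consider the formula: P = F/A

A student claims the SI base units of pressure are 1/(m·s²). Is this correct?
Units of each symbol in P = F/A:
  F (force): kg·m/s²
  A (area): m²  → in the denominator, contributes 1/m²

Multiplying the contributions: [kg·m/s²] · [1/m²]
Adding exponents of each base unit: kg: 1, m: -1, s: -2
SI base units of pressure: kg/(m·s²)

The claimed units 1/(m·s²) (exponents m: -1, s: -2) do not match the derived units kg/(m·s²) (exponents kg: 1, m: -1, s: -2), so the claim is incorrect.

Answer: No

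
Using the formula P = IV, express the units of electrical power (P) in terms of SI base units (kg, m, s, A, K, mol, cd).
Units of each symbol in P = IV:
  I (current): A
  V (voltage, in volts): kg·m²/(s³·A)

Multiplying the contributions: [A] · [kg·m²/(s³·A)]
Adding exponents of each base unit: kg: 1, m: 2, s: -3
SI base units of electrical power: kg·m²/s³

Answer: kg·m²/s³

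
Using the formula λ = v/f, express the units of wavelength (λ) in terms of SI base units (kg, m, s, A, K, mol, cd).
Units of each symbol in λ = v/f:
  v (wave speed): m/s
  f (frequency): 1/s  → in the denominator, contributes s

Multiplying the contributions: [m/s] · [s]
Adding exponents of each base unit: m: 1
SI base units of wavelength: m

Answer: m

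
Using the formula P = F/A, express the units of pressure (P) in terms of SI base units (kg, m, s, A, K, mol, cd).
Units of each symbol in P = F/A:
  F (force): kg·m/s²
  A (area): m²  → in the denominator, contributes 1/m²

Multiplying the contributions: [kg·m/s²] · [1/m²]
Adding exponents of each base unit: kg: 1, m: -1, s: -2
SI base units of pressure: kg/(m·s²)

Answer: kg/(m·s²)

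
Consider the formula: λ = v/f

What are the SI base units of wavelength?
Units of each symbol in λ = v/f:
  v (wave speed): m/s
  f (frequency): 1/s  → in the denominator, contributes s

Multiplying the contributions: [m/s] · [s]
Adding exponents of each base unit: m: 1
SI base units of wavelength: m

Answer: m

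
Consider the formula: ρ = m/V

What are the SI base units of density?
Units of each symbol in ρ = m/V:
  m (mass): kg
  V (volume): m³  → in the denominator, contributes 1/m³

Multiplying the contributions: [kg] · [1/m³]
Adding exponents of each base unit: kg: 1, m: -3
SI base units of density: kg/m³

Answer: kg/m³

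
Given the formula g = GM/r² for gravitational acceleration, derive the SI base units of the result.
Units of each symbol in g = GM/r²:
  G (gravitational constant): m³/(kg·s²)
  M (mass): kg
  r (distance): m  → to the power 2 in the denominator, contributes 1/m²

Multiplying the contributions: [m³/(kg·s²)] · [kg] · [1/m²]
Adding exponents of each base unit: m: 1, s: -2
SI base units of gravitational acceleration: m/s²

Answer: m/s²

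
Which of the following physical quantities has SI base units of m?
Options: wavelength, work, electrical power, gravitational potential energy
Checking the SI base units of each option:
  wavelength (λ = v/f): m  ✓ matches
  work (W = Fd): kg·m²/s²  ✗
  electrical power (P = IV): kg·m²/s³  ✗
  gravitational potential energy (U = -GMm/r): kg·m²/s²  ✗

Only wavelength has units m.

Answer: wavelength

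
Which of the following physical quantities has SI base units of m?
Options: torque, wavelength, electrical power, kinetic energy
Checking the SI base units of each option:
  torque (τ = Fr): kg·m²/s²  ✗
  wavelength (λ = v/f): m  ✓ matches
  electrical power (P = IV): kg·m²/s³  ✗
  kinetic energy (E = ½mv²): kg·m²/s²  ✗

Only wavelength has units m.

Answer: wavelength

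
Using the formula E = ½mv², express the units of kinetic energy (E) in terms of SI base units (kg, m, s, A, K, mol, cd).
Units of each symbol in E = ½mv²:
  m (mass): kg
  v (speed): m/s  → to the power 2, contributes m²/s²
  The factor ½ is dimensionless.

Multiplying the contributions: [kg] · [m²/s²]
Adding exponents of each base unit: kg: 1, m: 2, s: -2
SI base units of kinetic energy: kg·m²/s²

Answer: kg·m²/s²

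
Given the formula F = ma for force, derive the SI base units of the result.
Units of each symbol in F = ma:
  m (mass): kg
  a (acceleration): m/s²

Multiplying the contributions: [kg] · [m/s²]
Adding exponents of each base unit: kg: 1, m: 1, s: -2
SI base units of force: kg·m/s²

Answer: kg·m/s²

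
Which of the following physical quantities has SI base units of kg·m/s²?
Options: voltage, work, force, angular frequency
Checking the SI base units of each option:
  voltage (V = IR): kg·m²/(s³·A)  ✗
  work (W = Fd): kg·m²/s²  ✗
  force (F = ma): kg·m/s²  ✓ matches
  angular frequency (ω = 2πf): 1/s  ✗

Only force has units kg·m/s².

Answer: force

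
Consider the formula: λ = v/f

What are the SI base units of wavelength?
Units of each symbol in λ = v/f:
  v (wave speed): m/s
  f (frequency): 1/s  → in the denominator, contributes s

Multiplying the contributions: [m/s] · [s]
Adding exponents of each base unit: m: 1
SI base units of wavelength: m

Answer: m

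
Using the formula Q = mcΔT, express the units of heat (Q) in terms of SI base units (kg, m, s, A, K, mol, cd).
Units of each symbol in Q = mcΔT:
  m (mass): kg
  c (specific heat capacity, in J/(kg·K)): m²/(s²·K)
  ΔT (temperature change): K

Multiplying the contributions: [kg] · [m²/(s²·K)] · [K]
Adding exponents of each base unit: kg: 1, m: 2, s: -2
SI base units of heat: kg·m²/s²

Answer: kg·m²/s²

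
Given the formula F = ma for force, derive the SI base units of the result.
Units of each symbol in F = ma:
  m (mass): kg
  a (acceleration): m/s²

Multiplying the contributions: [kg] · [m/s²]
Adding exponents of each base unit: kg: 1, m: 1, s: -2
SI base units of force: kg·m/s²

Answer: kg·m/s²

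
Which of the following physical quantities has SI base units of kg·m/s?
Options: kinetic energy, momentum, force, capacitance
Checking the SI base units of each option:
  kinetic energy (E = ½mv²): kg·m²/s²  ✗
  momentum (p = mv): kg·m/s  ✓ matches
  force (F = ma): kg·m/s²  ✗
  capacitance (C = Q/V): s⁴·A²/(kg·m²)  ✗

Only momentum has units kg·m/s.

Answer: momentum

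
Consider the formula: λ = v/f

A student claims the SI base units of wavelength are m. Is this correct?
Units of each symbol in λ = v/f:
  v (wave speed): m/s
  f (frequency): 1/s  → in the denominator, contributes s

Multiplying the contributions: [m/s] · [s]
Adding exponents of each base unit: m: 1
SI base units of wavelength: m

The claimed units m match the derived units, so the claim is correct.

Answer: Yes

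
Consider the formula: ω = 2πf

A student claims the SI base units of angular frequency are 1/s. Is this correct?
Units of each symbol in ω = 2πf:
  f (frequency): 1/s
  The factor 2π is dimensionless.

Multiplying the contributions: [1/s]
Adding exponents of each base unit: s: -1
SI base units of angular frequency: 1/s

The claimed units 1/s match the derived units, so the claim is correct.

Answer: Yes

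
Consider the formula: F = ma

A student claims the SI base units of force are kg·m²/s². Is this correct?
Units of each symbol in F = ma:
  m (mass): kg
  a (acceleration): m/s²

Multiplying the contributions: [kg] · [m/s²]
Adding exponents of each base unit: kg: 1, m: 1, s: -2
SI base units of force: kg·m/s²

The claimed units kg·m²/s² (exponents kg: 1, m: 2, s: -2) do not match the derived units kg·m/s² (exponents kg: 1, m: 1, s: -2), so the claim is incorrect.

Answer: No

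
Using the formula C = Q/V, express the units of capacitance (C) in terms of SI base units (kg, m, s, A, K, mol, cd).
Units of each symbol in C = Q/V:
  Q (charge, in coulombs): s·A
  V (voltage, in volts): kg·m²/(s³·A)  → in the denominator, contributes s³·A/(kg·m²)

Multiplying the contributions: [s·A] · [s³·A/(kg·m²)]
Adding exponents of each base unit: kg: -1, m: -2, s: 4, A: 2
SI base units of capacitance: s⁴·A²/(kg·m²)

Answer: s⁴·A²/(kg·m²)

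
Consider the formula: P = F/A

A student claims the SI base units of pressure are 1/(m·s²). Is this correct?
Units of each symbol in P = F/A:
  F (force): kg·m/s²
  A (area): m²  → in the denominator, contributes 1/m²

Multiplying the contributions: [kg·m/s²] · [1/m²]
Adding exponents of each base unit: kg: 1, m: -1, s: -2
SI base units of pressure: kg/(m·s²)

The claimed units 1/(m·s²) (exponents m: -1, s: -2) do not match the derived units kg/(m·s²) (exponents kg: 1, m: -1, s: -2), so the claim is incorrect.

Answer: No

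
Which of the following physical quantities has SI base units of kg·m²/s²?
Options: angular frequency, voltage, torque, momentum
Checking the SI base units of each option:
  angular frequency (ω = 2πf): 1/s  ✗
  voltage (V = IR): kg·m²/(s³·A)  ✗
  torque (τ = Fr): kg·m²/s²  ✓ matches
  momentum (p = mv): kg·m/s  ✗

Only torque has units kg·m²/s².

Answer: torque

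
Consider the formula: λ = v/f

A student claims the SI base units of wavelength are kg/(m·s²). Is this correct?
Units of each symbol in λ = v/f:
  v (wave speed): m/s
  f (frequency): 1/s  → in the denominator, contributes s

Multiplying the contributions: [m/s] · [s]
Adding exponents of each base unit: m: 1
SI base units of wavelength: m

The claimed units kg/(m·s²) (exponents kg: 1, m: -1, s: -2) do not match the derived units m (exponents m: 1), so the claim is incorrect.

Answer: No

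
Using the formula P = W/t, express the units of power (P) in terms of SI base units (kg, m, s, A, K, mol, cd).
Units of each symbol in P = W/t:
  W (work): kg·m²/s²
  t (time): s  → in the denominator, contributes 1/s

Multiplying the contributions: [kg·m²/s²] · [1/s]
Adding exponents of each base unit: kg: 1, m: 2, s: -3
SI base units of power: kg·m²/s³

Answer: kg·m²/s³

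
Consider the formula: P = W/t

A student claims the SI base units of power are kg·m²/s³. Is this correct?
Units of each symbol in P = W/t:
  W (work): kg·m²/s²
  t (time): s  → in the denominator, contributes 1/s

Multiplying the contributions: [kg·m²/s²] · [1/s]
Adding exponents of each base unit: kg: 1, m: 2, s: -3
SI base units of power: kg·m²/s³

The claimed units kg·m²/s³ match the derived units, so the claim is correct.

Answer: Yes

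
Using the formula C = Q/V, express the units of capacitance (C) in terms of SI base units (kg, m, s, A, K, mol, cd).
Units of each symbol in C = Q/V:
  Q (charge, in coulombs): s·A
  V (voltage, in volts): kg·m²/(s³·A)  → in the denominator, contributes s³·A/(kg·m²)

Multiplying the contributions: [s·A] · [s³·A/(kg·m²)]
Adding exponents of each base unit: kg: -1, m: -2, s: 4, A: 2
SI base units of capacitance: s⁴·A²/(kg·m²)

Answer: s⁴·A²/(kg·m²)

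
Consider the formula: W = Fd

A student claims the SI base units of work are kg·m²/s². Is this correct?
Units of each symbol in W = Fd:
  F (force): kg·m/s²
  d (displacement): m

Multiplying the contributions: [kg·m/s²] · [m]
Adding exponents of each base unit: kg: 1, m: 2, s: -2
SI base units of work: kg·m²/s²

The claimed units kg·m²/s² match the derived units, so the claim is correct.

Answer: Yes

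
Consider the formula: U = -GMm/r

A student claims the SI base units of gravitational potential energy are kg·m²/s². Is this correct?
Units of each symbol in U = -GMm/r:
  G (gravitational constant): m³/(kg·s²)
  M (mass): kg
  m (mass): kg
  r (distance): m  → in the denominator, contributes 1/m
  The minus sign does not affect the units.

Multiplying the contributions: [m³/(kg·s²)] · [kg] · [kg] · [1/m]
Adding exponents of each base unit: kg: 1, m: 2, s: -2
SI base units of gravitational potential energy: kg·m²/s²

The claimed units kg·m²/s² match the derived units, so the claim is correct.

Answer: Yes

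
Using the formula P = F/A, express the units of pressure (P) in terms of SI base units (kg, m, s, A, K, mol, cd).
Units of each symbol in P = F/A:
  F (force): kg·m/s²
  A (area): m²  → in the denominator, contributes 1/m²

Multiplying the contributions: [kg·m/s²] · [1/m²]
Adding exponents of each base unit: kg: 1, m: -1, s: -2
SI base units of pressure: kg/(m·s²)

Answer: kg/(m·s²)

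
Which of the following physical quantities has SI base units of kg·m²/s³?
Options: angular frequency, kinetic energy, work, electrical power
Checking the SI base units of each option:
  angular frequency (ω = 2πf): 1/s  ✗
  kinetic energy (E = ½mv²): kg·m²/s²  ✗
  work (W = Fd): kg·m²/s²  ✗
  electrical power (P = IV): kg·m²/s³  ✓ matches

Only electrical power has units kg·m²/s³.

Answer: electrical power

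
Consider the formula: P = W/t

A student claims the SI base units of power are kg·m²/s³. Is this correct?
Units of each symbol in P = W/t:
  W (work): kg·m²/s²
  t (time): s  → in the denominator, contributes 1/s

Multiplying the contributions: [kg·m²/s²] · [1/s]
Adding exponents of each base unit: kg: 1, m: 2, s: -3
SI base units of power: kg·m²/s³

The claimed units kg·m²/s³ match the derived units, so the claim is correct.

Answer: Yes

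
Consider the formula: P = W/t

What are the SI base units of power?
Units of each symbol in P = W/t:
  W (work): kg·m²/s²
  t (time): s  → in the denominator, contributes 1/s

Multiplying the contributions: [kg·m²/s²] · [1/s]
Adding exponents of each base unit: kg: 1, m: 2, s: -3
SI base units of power: kg·m²/s³

Answer: kg·m²/s³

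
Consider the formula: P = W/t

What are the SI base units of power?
Units of each symbol in P = W/t:
  W (work): kg·m²/s²
  t (time): s  → in the denominator, contributes 1/s

Multiplying the contributions: [kg·m²/s²] · [1/s]
Adding exponents of each base unit: kg: 1, m: 2, s: -3
SI base units of power: kg·m²/s³

Answer: kg·m²/s³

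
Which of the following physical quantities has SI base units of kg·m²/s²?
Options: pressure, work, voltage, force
Checking the SI base units of each option:
  pressure (P = F/A): kg/(m·s²)  ✗
  work (W = Fd): kg·m²/s²  ✓ matches
  voltage (V = IR): kg·m²/(s³·A)  ✗
  force (F = ma): kg·m/s²  ✗

Only work has units kg·m²/s².

Answer: work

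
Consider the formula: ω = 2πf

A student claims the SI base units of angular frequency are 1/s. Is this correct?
Units of each symbol in ω = 2πf:
  f (frequency): 1/s
  The factor 2π is dimensionless.

Multiplying the contributions: [1/s]
Adding exponents of each base unit: s: -1
SI base units of angular frequency: 1/s

The claimed units 1/s match the derived units, so the claim is correct.

Answer: Yes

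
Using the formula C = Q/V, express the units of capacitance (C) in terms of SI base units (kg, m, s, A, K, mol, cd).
Units of each symbol in C = Q/V:
  Q (charge, in coulombs): s·A
  V (voltage, in volts): kg·m²/(s³·A)  → in the denominator, contributes s³·A/(kg·m²)

Multiplying the contributions: [s·A] · [s³·A/(kg·m²)]
Adding exponents of each base unit: kg: -1, m: -2, s: 4, A: 2
SI base units of capacitance: s⁴·A²/(kg·m²)

Answer: s⁴·A²/(kg·m²)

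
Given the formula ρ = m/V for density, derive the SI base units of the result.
Units of each symbol in ρ = m/V:
  m (mass): kg
  V (volume): m³  → in the denominator, contributes 1/m³

Multiplying the contributions: [kg] · [1/m³]
Adding exponents of each base unit: kg: 1, m: -3
SI base units of density: kg/m³

Answer: kg/m³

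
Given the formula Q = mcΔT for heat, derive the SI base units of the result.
Units of each symbol in Q = mcΔT:
  m (mass): kg
  c (specific heat capacity, in J/(kg·K)): m²/(s²·K)
  ΔT (temperature change): K

Multiplying the contributions: [kg] · [m²/(s²·K)] · [K]
Adding exponents of each base unit: kg: 1, m: 2, s: -2
SI base units of heat: kg·m²/s²

Answer: kg·m²/s²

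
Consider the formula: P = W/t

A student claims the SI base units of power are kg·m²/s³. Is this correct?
Units of each symbol in P = W/t:
  W (work): kg·m²/s²
  t (time): s  → in the denominator, contributes 1/s

Multiplying the contributions: [kg·m²/s²] · [1/s]
Adding exponents of each base unit: kg: 1, m: 2, s: -3
SI base units of power: kg·m²/s³

The claimed units kg·m²/s³ match the derived units, so the claim is correct.

Answer: Yes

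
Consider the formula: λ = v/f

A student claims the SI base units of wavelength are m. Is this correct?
Units of each symbol in λ = v/f:
  v (wave speed): m/s
  f (frequency): 1/s  → in the denominator, contributes s

Multiplying the contributions: [m/s] · [s]
Adding exponents of each base unit: m: 1
SI base units of wavelength: m

The claimed units m match the derived units, so the claim is correct.

Answer: Yes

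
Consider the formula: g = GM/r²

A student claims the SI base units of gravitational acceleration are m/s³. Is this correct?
Units of each symbol in g = GM/r²:
  G (gravitational constant): m³/(kg·s²)
  M (mass): kg
  r (distance): m  → to the power 2 in the denominator, contributes 1/m²

Multiplying the contributions: [m³/(kg·s²)] · [kg] · [1/m²]
Adding exponents of each base unit: m: 1, s: -2
SI base units of gravitational acceleration: m/s²

The claimed units m/s³ (exponents m: 1, s: -3) do not match the derived units m/s² (exponents m: 1, s: -2), so the claim is incorrect.

Answer: No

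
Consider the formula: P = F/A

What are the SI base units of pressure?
Units of each symbol in P = F/A:
  F (force): kg·m/s²
  A (area): m²  → in the denominator, contributes 1/m²

Multiplying the contributions: [kg·m/s²] · [1/m²]
Adding exponents of each base unit: kg: 1, m: -1, s: -2
SI base units of pressure: kg/(m·s²)

Answer: kg/(m·s²)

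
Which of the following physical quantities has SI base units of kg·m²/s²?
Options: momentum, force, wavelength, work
Checking the SI base units of each option:
  momentum (p = mv): kg·m/s  ✗
  force (F = ma): kg·m/s²  ✗
  wavelength (λ = v/f): m  ✗
  work (W = Fd): kg·m²/s²  ✓ matches

Only work has units kg·m²/s².

Answer: work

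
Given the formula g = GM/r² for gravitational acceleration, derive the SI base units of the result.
Units of each symbol in g = GM/r²:
  G (gravitational constant): m³/(kg·s²)
  M (mass): kg
  r (distance): m  → to the power 2 in the denominator, contributes 1/m²

Multiplying the contributions: [m³/(kg·s²)] · [kg] · [1/m²]
Adding exponents of each base unit: m: 1, s: -2
SI base units of gravitational acceleration: m/s²

Answer: m/s²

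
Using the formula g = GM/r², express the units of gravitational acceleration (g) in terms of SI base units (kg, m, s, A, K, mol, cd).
Units of each symbol in g = GM/r²:
  G (gravitational constant): m³/(kg·s²)
  M (mass): kg
  r (distance): m  → to the power 2 in the denominator, contributes 1/m²

Multiplying the contributions: [m³/(kg·s²)] · [kg] · [1/m²]
Adding exponents of each base unit: m: 1, s: -2
SI base units of gravitational acceleration: m/s²

Answer: m/s²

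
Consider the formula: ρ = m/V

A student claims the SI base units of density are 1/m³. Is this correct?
Units of each symbol in ρ = m/V:
  m (mass): kg
  V (volume): m³  → in the denominator, contributes 1/m³

Multiplying the contributions: [kg] · [1/m³]
Adding exponents of each base unit: kg: 1, m: -3
SI base units of density: kg/m³

The claimed units 1/m³ (exponents m: -3) do not match the derived units kg/m³ (exponents kg: 1, m: -3), so the claim is incorrect.

Answer: No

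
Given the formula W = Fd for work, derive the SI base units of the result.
Units of each symbol in W = Fd:
  F (force): kg·m/s²
  d (displacement): m

Multiplying the contributions: [kg·m/s²] · [m]
Adding exponents of each base unit: kg: 1, m: 2, s: -2
SI base units of work: kg·m²/s²

Answer: kg·m²/s²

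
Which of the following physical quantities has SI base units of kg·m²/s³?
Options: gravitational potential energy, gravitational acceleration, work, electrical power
Checking the SI base units of each option:
  gravitational potential energy (U = -GMm/r): kg·m²/s²  ✗
  gravitational acceleration (g = GM/r²): m/s²  ✗
  work (W = Fd): kg·m²/s²  ✗
  electrical power (P = IV): kg·m²/s³  ✓ matches

Only electrical power has units kg·m²/s³.

Answer: electrical power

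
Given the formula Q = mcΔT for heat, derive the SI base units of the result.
Units of each symbol in Q = mcΔT:
  m (mass): kg
  c (specific heat capacity, in J/(kg·K)): m²/(s²·K)
  ΔT (temperature change): K

Multiplying the contributions: [kg] · [m²/(s²·K)] · [K]
Adding exponents of each base unit: kg: 1, m: 2, s: -2
SI base units of heat: kg·m²/s²

Answer: kg·m²/s²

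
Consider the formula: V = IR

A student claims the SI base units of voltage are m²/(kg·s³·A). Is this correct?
Units of each symbol in V = IR:
  I (current): A
  R (resistance, in ohms): kg·m²/(s³·A²)

Multiplying the contributions: [A] · [kg·m²/(s³·A²)]
Adding exponents of each base unit: kg: 1, m: 2, s: -3, A: -1
SI base units of voltage: kg·m²/(s³·A)

The claimed units m²/(kg·s³·A) (exponents kg: -1, m: 2, s: -3, A: -1) do not match the derived units kg·m²/(s³·A) (exponents kg: 1, m: 2, s: -3, A: -1), so the claim is incorrect.

Answer: No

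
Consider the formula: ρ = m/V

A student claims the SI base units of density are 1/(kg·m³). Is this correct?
Units of each symbol in ρ = m/V:
  m (mass): kg
  V (volume): m³  → in the denominator, contributes 1/m³

Multiplying the contributions: [kg] · [1/m³]
Adding exponents of each base unit: kg: 1, m: -3
SI base units of density: kg/m³

The claimed units 1/(kg·m³) (exponents kg: -1, m: -3) do not match the derived units kg/m³ (exponents kg: 1, m: -3), so the claim is incorrect.

Answer: No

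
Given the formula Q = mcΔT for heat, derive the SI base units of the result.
Units of each symbol in Q = mcΔT:
  m (mass): kg
  c (specific heat capacity, in J/(kg·K)): m²/(s²·K)
  ΔT (temperature change): K

Multiplying the contributions: [kg] · [m²/(s²·K)] · [K]
Adding exponents of each base unit: kg: 1, m: 2, s: -2
SI base units of heat: kg·m²/s²

Answer: kg·m²/s²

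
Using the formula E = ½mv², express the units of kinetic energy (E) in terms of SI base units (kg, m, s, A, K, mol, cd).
Units of each symbol in E = ½mv²:
  m (mass): kg
  v (speed): m/s  → to the power 2, contributes m²/s²
  The factor ½ is dimensionless.

Multiplying the contributions: [kg] · [m²/s²]
Adding exponents of each base unit: kg: 1, m: 2, s: -2
SI base units of kinetic energy: kg·m²/s²

Answer: kg·m²/s²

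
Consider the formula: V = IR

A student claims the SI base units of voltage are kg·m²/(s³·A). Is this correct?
Units of each symbol in V = IR:
  I (current): A
  R (resistance, in ohms): kg·m²/(s³·A²)

Multiplying the contributions: [A] · [kg·m²/(s³·A²)]
Adding exponents of each base unit: kg: 1, m: 2, s: -3, A: -1
SI base units of voltage: kg·m²/(s³·A)

The claimed units kg·m²/(s³·A) match the derived units, so the claim is correct.

Answer: Yes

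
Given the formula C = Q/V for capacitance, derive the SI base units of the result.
Units of each symbol in C = Q/V:
  Q (charge, in coulombs): s·A
  V (voltage, in volts): kg·m²/(s³·A)  → in the denominator, contributes s³·A/(kg·m²)

Multiplying the contributions: [s·A] · [s³·A/(kg·m²)]
Adding exponents of each base unit: kg: -1, m: -2, s: 4, A: 2
SI base units of capacitance: s⁴·A²/(kg·m²)

Answer: s⁴·A²/(kg·m²)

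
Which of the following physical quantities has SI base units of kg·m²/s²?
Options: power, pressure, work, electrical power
Checking the SI base units of each option:
  power (P = W/t): kg·m²/s³  ✗
  pressure (P = F/A): kg/(m·s²)  ✗
  work (W = Fd): kg·m²/s²  ✓ matches
  electrical power (P = IV): kg·m²/s³  ✗

Only work has units kg·m²/s².

Answer: work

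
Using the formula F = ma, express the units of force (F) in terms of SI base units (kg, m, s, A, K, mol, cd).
Units of each symbol in F = ma:
  m (mass): kg
  a (acceleration): m/s²

Multiplying the contributions: [kg] · [m/s²]
Adding exponents of each base unit: kg: 1, m: 1, s: -2
SI base units of force: kg·m/s²

Answer: kg·m/s²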